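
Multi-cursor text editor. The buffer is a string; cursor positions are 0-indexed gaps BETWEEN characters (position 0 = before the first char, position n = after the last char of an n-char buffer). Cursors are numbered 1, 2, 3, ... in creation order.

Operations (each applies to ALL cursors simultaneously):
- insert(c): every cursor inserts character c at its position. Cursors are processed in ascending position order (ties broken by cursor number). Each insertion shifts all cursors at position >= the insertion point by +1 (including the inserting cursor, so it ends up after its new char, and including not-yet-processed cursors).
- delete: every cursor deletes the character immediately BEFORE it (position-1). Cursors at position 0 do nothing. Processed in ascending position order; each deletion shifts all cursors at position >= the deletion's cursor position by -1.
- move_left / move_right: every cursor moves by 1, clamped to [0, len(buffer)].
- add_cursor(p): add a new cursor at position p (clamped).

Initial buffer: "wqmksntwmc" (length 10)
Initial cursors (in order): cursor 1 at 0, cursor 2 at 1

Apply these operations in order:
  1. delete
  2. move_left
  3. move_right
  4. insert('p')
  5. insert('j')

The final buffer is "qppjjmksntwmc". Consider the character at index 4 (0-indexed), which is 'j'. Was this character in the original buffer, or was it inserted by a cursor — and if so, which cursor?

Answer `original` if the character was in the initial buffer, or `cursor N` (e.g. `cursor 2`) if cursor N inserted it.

Answer: cursor 2

Derivation:
After op 1 (delete): buffer="qmksntwmc" (len 9), cursors c1@0 c2@0, authorship .........
After op 2 (move_left): buffer="qmksntwmc" (len 9), cursors c1@0 c2@0, authorship .........
After op 3 (move_right): buffer="qmksntwmc" (len 9), cursors c1@1 c2@1, authorship .........
After op 4 (insert('p')): buffer="qppmksntwmc" (len 11), cursors c1@3 c2@3, authorship .12........
After op 5 (insert('j')): buffer="qppjjmksntwmc" (len 13), cursors c1@5 c2@5, authorship .1212........
Authorship (.=original, N=cursor N): . 1 2 1 2 . . . . . . . .
Index 4: author = 2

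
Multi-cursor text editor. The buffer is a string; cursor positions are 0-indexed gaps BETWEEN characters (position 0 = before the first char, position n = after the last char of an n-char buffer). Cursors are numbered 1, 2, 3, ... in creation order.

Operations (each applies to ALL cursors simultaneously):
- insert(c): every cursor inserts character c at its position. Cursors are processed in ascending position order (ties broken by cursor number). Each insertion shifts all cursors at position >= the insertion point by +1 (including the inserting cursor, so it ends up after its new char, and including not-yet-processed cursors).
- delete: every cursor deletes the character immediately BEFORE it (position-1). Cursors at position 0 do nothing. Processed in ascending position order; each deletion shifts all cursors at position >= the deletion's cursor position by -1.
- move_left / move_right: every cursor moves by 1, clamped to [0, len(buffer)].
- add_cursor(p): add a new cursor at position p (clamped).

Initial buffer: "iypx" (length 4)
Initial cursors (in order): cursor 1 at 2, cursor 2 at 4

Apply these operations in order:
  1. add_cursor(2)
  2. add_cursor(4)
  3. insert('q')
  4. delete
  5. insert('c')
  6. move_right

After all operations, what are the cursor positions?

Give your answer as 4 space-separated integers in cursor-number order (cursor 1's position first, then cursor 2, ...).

Answer: 5 8 5 8

Derivation:
After op 1 (add_cursor(2)): buffer="iypx" (len 4), cursors c1@2 c3@2 c2@4, authorship ....
After op 2 (add_cursor(4)): buffer="iypx" (len 4), cursors c1@2 c3@2 c2@4 c4@4, authorship ....
After op 3 (insert('q')): buffer="iyqqpxqq" (len 8), cursors c1@4 c3@4 c2@8 c4@8, authorship ..13..24
After op 4 (delete): buffer="iypx" (len 4), cursors c1@2 c3@2 c2@4 c4@4, authorship ....
After op 5 (insert('c')): buffer="iyccpxcc" (len 8), cursors c1@4 c3@4 c2@8 c4@8, authorship ..13..24
After op 6 (move_right): buffer="iyccpxcc" (len 8), cursors c1@5 c3@5 c2@8 c4@8, authorship ..13..24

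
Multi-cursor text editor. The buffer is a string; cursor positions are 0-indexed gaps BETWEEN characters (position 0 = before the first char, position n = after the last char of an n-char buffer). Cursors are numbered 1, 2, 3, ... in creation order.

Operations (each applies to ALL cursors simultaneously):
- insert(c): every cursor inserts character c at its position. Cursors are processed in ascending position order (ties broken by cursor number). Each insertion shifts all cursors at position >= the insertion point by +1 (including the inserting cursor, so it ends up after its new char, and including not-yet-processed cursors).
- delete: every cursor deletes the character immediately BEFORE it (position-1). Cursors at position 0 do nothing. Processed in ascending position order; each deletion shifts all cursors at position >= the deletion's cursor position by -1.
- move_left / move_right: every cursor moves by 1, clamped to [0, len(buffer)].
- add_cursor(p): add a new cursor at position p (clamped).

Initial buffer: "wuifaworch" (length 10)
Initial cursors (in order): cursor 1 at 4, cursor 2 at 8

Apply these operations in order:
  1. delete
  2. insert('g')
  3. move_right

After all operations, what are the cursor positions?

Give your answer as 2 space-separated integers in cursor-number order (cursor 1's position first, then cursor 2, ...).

After op 1 (delete): buffer="wuiawoch" (len 8), cursors c1@3 c2@6, authorship ........
After op 2 (insert('g')): buffer="wuigawogch" (len 10), cursors c1@4 c2@8, authorship ...1...2..
After op 3 (move_right): buffer="wuigawogch" (len 10), cursors c1@5 c2@9, authorship ...1...2..

Answer: 5 9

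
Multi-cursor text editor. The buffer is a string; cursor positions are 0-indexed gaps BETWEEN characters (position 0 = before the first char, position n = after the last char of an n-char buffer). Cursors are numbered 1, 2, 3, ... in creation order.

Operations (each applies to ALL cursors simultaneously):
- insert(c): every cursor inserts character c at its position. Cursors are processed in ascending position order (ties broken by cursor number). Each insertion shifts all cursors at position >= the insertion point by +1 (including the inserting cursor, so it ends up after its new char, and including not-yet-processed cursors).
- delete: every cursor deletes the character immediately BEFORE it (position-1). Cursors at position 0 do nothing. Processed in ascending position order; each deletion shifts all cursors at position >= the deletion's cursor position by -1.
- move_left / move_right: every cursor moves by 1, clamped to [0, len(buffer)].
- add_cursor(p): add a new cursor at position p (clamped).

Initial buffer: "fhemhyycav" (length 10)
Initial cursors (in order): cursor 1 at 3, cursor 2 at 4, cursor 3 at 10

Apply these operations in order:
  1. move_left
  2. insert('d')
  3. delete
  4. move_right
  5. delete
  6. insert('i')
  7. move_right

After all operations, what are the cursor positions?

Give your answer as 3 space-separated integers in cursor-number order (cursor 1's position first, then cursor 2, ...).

After op 1 (move_left): buffer="fhemhyycav" (len 10), cursors c1@2 c2@3 c3@9, authorship ..........
After op 2 (insert('d')): buffer="fhdedmhyycadv" (len 13), cursors c1@3 c2@5 c3@12, authorship ..1.2......3.
After op 3 (delete): buffer="fhemhyycav" (len 10), cursors c1@2 c2@3 c3@9, authorship ..........
After op 4 (move_right): buffer="fhemhyycav" (len 10), cursors c1@3 c2@4 c3@10, authorship ..........
After op 5 (delete): buffer="fhhyyca" (len 7), cursors c1@2 c2@2 c3@7, authorship .......
After op 6 (insert('i')): buffer="fhiihyycai" (len 10), cursors c1@4 c2@4 c3@10, authorship ..12.....3
After op 7 (move_right): buffer="fhiihyycai" (len 10), cursors c1@5 c2@5 c3@10, authorship ..12.....3

Answer: 5 5 10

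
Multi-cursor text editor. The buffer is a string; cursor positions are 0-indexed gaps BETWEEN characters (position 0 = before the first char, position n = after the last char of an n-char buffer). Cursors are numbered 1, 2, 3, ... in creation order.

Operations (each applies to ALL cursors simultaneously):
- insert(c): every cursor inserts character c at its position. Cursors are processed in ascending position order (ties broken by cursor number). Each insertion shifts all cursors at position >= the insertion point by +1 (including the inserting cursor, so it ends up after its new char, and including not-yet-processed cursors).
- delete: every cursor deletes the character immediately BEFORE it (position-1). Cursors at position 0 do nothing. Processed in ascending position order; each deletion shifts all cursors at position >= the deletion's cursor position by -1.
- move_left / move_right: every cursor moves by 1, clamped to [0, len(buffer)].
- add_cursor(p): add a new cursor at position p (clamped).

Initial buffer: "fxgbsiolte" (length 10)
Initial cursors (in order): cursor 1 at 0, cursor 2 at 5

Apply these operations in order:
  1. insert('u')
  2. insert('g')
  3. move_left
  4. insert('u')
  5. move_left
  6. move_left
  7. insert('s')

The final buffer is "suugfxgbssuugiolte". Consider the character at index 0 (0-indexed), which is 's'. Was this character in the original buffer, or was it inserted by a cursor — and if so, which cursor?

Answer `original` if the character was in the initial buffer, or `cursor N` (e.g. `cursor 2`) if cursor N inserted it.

After op 1 (insert('u')): buffer="ufxgbsuiolte" (len 12), cursors c1@1 c2@7, authorship 1.....2.....
After op 2 (insert('g')): buffer="ugfxgbsugiolte" (len 14), cursors c1@2 c2@9, authorship 11.....22.....
After op 3 (move_left): buffer="ugfxgbsugiolte" (len 14), cursors c1@1 c2@8, authorship 11.....22.....
After op 4 (insert('u')): buffer="uugfxgbsuugiolte" (len 16), cursors c1@2 c2@10, authorship 111.....222.....
After op 5 (move_left): buffer="uugfxgbsuugiolte" (len 16), cursors c1@1 c2@9, authorship 111.....222.....
After op 6 (move_left): buffer="uugfxgbsuugiolte" (len 16), cursors c1@0 c2@8, authorship 111.....222.....
After op 7 (insert('s')): buffer="suugfxgbssuugiolte" (len 18), cursors c1@1 c2@10, authorship 1111.....2222.....
Authorship (.=original, N=cursor N): 1 1 1 1 . . . . . 2 2 2 2 . . . . .
Index 0: author = 1

Answer: cursor 1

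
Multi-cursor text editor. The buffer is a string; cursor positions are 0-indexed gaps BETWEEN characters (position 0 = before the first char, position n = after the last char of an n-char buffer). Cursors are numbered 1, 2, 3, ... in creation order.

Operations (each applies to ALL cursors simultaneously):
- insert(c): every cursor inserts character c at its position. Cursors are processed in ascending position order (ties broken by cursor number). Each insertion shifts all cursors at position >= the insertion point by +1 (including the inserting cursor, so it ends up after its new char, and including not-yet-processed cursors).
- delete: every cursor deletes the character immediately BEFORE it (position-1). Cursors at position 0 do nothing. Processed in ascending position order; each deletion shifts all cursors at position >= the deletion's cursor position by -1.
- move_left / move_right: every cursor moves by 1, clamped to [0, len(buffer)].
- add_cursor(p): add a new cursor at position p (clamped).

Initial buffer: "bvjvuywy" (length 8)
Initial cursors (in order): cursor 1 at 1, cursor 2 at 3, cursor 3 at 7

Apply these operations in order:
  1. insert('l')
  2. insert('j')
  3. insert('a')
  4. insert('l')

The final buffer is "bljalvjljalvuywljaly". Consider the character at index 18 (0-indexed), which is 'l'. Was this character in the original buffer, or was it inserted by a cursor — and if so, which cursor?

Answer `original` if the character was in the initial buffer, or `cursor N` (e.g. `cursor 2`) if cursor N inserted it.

Answer: cursor 3

Derivation:
After op 1 (insert('l')): buffer="blvjlvuywly" (len 11), cursors c1@2 c2@5 c3@10, authorship .1..2....3.
After op 2 (insert('j')): buffer="bljvjljvuywljy" (len 14), cursors c1@3 c2@7 c3@13, authorship .11..22....33.
After op 3 (insert('a')): buffer="bljavjljavuywljay" (len 17), cursors c1@4 c2@9 c3@16, authorship .111..222....333.
After op 4 (insert('l')): buffer="bljalvjljalvuywljaly" (len 20), cursors c1@5 c2@11 c3@19, authorship .1111..2222....3333.
Authorship (.=original, N=cursor N): . 1 1 1 1 . . 2 2 2 2 . . . . 3 3 3 3 .
Index 18: author = 3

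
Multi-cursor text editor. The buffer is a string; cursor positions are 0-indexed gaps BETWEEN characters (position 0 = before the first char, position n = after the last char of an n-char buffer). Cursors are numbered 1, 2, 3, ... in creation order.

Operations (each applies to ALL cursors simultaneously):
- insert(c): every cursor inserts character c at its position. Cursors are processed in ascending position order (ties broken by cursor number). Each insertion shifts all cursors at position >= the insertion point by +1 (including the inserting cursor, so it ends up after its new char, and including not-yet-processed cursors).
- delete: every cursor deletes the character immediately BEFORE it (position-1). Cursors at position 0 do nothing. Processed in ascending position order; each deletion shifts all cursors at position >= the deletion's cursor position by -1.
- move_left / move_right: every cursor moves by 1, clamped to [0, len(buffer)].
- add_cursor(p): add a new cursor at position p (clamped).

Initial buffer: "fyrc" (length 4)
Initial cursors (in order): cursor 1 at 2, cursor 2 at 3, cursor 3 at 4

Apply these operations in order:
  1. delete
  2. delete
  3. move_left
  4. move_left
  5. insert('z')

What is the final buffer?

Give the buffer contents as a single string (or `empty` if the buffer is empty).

Answer: zzz

Derivation:
After op 1 (delete): buffer="f" (len 1), cursors c1@1 c2@1 c3@1, authorship .
After op 2 (delete): buffer="" (len 0), cursors c1@0 c2@0 c3@0, authorship 
After op 3 (move_left): buffer="" (len 0), cursors c1@0 c2@0 c3@0, authorship 
After op 4 (move_left): buffer="" (len 0), cursors c1@0 c2@0 c3@0, authorship 
After op 5 (insert('z')): buffer="zzz" (len 3), cursors c1@3 c2@3 c3@3, authorship 123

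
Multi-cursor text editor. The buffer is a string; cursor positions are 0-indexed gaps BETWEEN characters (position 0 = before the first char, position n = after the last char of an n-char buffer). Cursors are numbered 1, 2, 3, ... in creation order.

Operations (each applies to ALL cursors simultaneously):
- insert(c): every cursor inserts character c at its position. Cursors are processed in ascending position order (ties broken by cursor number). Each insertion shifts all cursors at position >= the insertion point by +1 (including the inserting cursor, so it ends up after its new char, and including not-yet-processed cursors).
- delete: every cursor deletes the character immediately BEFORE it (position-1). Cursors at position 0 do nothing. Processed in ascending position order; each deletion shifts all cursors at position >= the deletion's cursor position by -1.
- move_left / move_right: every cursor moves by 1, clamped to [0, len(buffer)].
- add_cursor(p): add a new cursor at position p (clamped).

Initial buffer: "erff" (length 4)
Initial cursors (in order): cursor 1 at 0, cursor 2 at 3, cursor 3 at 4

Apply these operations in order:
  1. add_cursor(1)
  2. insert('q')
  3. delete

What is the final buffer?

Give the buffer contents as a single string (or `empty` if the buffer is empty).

Answer: erff

Derivation:
After op 1 (add_cursor(1)): buffer="erff" (len 4), cursors c1@0 c4@1 c2@3 c3@4, authorship ....
After op 2 (insert('q')): buffer="qeqrfqfq" (len 8), cursors c1@1 c4@3 c2@6 c3@8, authorship 1.4..2.3
After op 3 (delete): buffer="erff" (len 4), cursors c1@0 c4@1 c2@3 c3@4, authorship ....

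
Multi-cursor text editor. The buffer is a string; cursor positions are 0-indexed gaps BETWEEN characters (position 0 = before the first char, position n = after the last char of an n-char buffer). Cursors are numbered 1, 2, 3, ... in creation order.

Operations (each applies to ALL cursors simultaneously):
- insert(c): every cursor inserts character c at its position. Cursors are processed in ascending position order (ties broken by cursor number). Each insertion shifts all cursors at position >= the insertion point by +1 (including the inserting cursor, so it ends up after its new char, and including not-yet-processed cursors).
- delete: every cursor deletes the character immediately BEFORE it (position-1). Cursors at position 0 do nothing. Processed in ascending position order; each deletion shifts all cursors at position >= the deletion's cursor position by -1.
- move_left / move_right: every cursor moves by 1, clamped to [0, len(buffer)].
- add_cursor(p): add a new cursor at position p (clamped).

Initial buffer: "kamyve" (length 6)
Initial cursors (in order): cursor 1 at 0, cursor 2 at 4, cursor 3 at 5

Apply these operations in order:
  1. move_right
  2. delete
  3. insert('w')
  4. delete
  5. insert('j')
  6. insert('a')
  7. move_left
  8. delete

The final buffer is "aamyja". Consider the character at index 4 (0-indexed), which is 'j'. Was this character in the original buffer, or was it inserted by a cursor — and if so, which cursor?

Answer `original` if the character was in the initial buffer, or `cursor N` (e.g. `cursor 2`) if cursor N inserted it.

After op 1 (move_right): buffer="kamyve" (len 6), cursors c1@1 c2@5 c3@6, authorship ......
After op 2 (delete): buffer="amy" (len 3), cursors c1@0 c2@3 c3@3, authorship ...
After op 3 (insert('w')): buffer="wamyww" (len 6), cursors c1@1 c2@6 c3@6, authorship 1...23
After op 4 (delete): buffer="amy" (len 3), cursors c1@0 c2@3 c3@3, authorship ...
After op 5 (insert('j')): buffer="jamyjj" (len 6), cursors c1@1 c2@6 c3@6, authorship 1...23
After op 6 (insert('a')): buffer="jaamyjjaa" (len 9), cursors c1@2 c2@9 c3@9, authorship 11...2323
After op 7 (move_left): buffer="jaamyjjaa" (len 9), cursors c1@1 c2@8 c3@8, authorship 11...2323
After op 8 (delete): buffer="aamyja" (len 6), cursors c1@0 c2@5 c3@5, authorship 1...23
Authorship (.=original, N=cursor N): 1 . . . 2 3
Index 4: author = 2

Answer: cursor 2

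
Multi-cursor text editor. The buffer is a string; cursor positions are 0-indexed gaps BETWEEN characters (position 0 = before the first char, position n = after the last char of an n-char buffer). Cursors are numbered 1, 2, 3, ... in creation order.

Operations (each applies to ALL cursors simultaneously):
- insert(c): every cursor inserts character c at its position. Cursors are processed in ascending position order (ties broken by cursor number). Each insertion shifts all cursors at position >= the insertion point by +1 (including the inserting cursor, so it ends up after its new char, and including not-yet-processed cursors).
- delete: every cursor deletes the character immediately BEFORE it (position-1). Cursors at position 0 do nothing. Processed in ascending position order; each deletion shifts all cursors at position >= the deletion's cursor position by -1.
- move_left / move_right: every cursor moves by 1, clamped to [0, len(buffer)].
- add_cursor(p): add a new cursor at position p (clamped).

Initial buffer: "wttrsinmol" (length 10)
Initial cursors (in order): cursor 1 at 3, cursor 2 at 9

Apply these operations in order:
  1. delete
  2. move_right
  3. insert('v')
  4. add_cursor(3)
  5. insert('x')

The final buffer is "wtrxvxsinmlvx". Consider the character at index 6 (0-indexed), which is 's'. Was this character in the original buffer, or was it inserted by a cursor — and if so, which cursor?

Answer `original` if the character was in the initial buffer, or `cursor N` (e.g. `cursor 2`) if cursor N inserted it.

Answer: original

Derivation:
After op 1 (delete): buffer="wtrsinml" (len 8), cursors c1@2 c2@7, authorship ........
After op 2 (move_right): buffer="wtrsinml" (len 8), cursors c1@3 c2@8, authorship ........
After op 3 (insert('v')): buffer="wtrvsinmlv" (len 10), cursors c1@4 c2@10, authorship ...1.....2
After op 4 (add_cursor(3)): buffer="wtrvsinmlv" (len 10), cursors c3@3 c1@4 c2@10, authorship ...1.....2
After op 5 (insert('x')): buffer="wtrxvxsinmlvx" (len 13), cursors c3@4 c1@6 c2@13, authorship ...311.....22
Authorship (.=original, N=cursor N): . . . 3 1 1 . . . . . 2 2
Index 6: author = original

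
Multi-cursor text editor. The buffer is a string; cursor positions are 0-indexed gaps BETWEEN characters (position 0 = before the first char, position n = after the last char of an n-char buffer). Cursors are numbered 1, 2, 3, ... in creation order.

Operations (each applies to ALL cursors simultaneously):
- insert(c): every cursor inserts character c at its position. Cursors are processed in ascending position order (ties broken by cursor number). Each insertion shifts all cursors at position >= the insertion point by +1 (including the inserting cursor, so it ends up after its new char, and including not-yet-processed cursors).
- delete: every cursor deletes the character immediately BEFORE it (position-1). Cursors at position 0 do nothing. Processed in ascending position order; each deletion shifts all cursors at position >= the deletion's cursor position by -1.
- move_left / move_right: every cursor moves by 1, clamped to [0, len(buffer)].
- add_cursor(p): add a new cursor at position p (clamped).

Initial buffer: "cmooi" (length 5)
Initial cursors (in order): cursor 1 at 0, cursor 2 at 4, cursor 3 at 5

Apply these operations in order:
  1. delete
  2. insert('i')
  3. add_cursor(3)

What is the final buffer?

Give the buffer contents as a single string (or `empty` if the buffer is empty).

After op 1 (delete): buffer="cmo" (len 3), cursors c1@0 c2@3 c3@3, authorship ...
After op 2 (insert('i')): buffer="icmoii" (len 6), cursors c1@1 c2@6 c3@6, authorship 1...23
After op 3 (add_cursor(3)): buffer="icmoii" (len 6), cursors c1@1 c4@3 c2@6 c3@6, authorship 1...23

Answer: icmoii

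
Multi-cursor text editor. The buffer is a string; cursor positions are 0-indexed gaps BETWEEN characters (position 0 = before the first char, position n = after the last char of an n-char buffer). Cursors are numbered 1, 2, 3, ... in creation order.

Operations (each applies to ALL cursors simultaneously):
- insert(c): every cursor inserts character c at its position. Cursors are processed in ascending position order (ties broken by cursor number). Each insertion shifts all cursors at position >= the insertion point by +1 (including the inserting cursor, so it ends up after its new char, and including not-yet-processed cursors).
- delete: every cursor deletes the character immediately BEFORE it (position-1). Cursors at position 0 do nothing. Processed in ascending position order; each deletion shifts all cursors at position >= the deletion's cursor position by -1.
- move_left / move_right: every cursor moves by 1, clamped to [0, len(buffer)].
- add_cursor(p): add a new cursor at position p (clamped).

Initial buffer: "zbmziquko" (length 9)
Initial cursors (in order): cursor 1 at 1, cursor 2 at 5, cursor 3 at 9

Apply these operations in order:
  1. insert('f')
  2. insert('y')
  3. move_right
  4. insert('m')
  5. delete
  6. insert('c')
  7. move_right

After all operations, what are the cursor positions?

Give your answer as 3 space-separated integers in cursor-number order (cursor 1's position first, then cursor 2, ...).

After op 1 (insert('f')): buffer="zfbmzifqukof" (len 12), cursors c1@2 c2@7 c3@12, authorship .1....2....3
After op 2 (insert('y')): buffer="zfybmzifyqukofy" (len 15), cursors c1@3 c2@9 c3@15, authorship .11....22....33
After op 3 (move_right): buffer="zfybmzifyqukofy" (len 15), cursors c1@4 c2@10 c3@15, authorship .11....22....33
After op 4 (insert('m')): buffer="zfybmmzifyqmukofym" (len 18), cursors c1@5 c2@12 c3@18, authorship .11.1...22.2...333
After op 5 (delete): buffer="zfybmzifyqukofy" (len 15), cursors c1@4 c2@10 c3@15, authorship .11....22....33
After op 6 (insert('c')): buffer="zfybcmzifyqcukofyc" (len 18), cursors c1@5 c2@12 c3@18, authorship .11.1...22.2...333
After op 7 (move_right): buffer="zfybcmzifyqcukofyc" (len 18), cursors c1@6 c2@13 c3@18, authorship .11.1...22.2...333

Answer: 6 13 18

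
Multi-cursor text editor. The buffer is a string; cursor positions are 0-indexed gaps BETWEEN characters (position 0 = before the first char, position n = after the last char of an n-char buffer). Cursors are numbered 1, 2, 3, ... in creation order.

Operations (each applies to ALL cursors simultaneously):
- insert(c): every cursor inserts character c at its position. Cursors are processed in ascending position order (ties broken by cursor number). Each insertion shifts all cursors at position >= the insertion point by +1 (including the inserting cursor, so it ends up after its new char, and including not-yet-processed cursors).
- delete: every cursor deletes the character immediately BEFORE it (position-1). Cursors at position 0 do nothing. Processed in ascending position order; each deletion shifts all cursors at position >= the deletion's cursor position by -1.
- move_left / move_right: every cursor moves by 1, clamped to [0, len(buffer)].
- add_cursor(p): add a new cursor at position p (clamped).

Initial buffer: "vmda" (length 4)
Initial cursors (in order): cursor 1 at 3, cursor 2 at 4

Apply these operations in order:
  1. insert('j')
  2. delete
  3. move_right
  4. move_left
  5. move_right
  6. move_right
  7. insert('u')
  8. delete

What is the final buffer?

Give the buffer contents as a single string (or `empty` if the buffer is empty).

Answer: vmda

Derivation:
After op 1 (insert('j')): buffer="vmdjaj" (len 6), cursors c1@4 c2@6, authorship ...1.2
After op 2 (delete): buffer="vmda" (len 4), cursors c1@3 c2@4, authorship ....
After op 3 (move_right): buffer="vmda" (len 4), cursors c1@4 c2@4, authorship ....
After op 4 (move_left): buffer="vmda" (len 4), cursors c1@3 c2@3, authorship ....
After op 5 (move_right): buffer="vmda" (len 4), cursors c1@4 c2@4, authorship ....
After op 6 (move_right): buffer="vmda" (len 4), cursors c1@4 c2@4, authorship ....
After op 7 (insert('u')): buffer="vmdauu" (len 6), cursors c1@6 c2@6, authorship ....12
After op 8 (delete): buffer="vmda" (len 4), cursors c1@4 c2@4, authorship ....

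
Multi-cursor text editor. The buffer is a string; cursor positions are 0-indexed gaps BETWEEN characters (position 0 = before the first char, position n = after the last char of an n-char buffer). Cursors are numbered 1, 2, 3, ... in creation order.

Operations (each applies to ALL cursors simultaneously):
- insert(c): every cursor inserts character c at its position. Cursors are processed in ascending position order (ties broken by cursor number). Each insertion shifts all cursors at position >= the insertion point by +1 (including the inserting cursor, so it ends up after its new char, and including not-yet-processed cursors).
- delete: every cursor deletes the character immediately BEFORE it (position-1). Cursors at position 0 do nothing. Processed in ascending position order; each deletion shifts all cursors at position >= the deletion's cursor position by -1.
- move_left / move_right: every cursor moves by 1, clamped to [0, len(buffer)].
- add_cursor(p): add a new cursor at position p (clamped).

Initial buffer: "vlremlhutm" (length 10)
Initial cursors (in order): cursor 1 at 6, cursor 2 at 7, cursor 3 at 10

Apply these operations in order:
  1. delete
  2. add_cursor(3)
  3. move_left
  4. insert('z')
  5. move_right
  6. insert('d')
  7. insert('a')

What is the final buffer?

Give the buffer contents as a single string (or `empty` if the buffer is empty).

After op 1 (delete): buffer="vlremut" (len 7), cursors c1@5 c2@5 c3@7, authorship .......
After op 2 (add_cursor(3)): buffer="vlremut" (len 7), cursors c4@3 c1@5 c2@5 c3@7, authorship .......
After op 3 (move_left): buffer="vlremut" (len 7), cursors c4@2 c1@4 c2@4 c3@6, authorship .......
After op 4 (insert('z')): buffer="vlzrezzmuzt" (len 11), cursors c4@3 c1@7 c2@7 c3@10, authorship ..4..12..3.
After op 5 (move_right): buffer="vlzrezzmuzt" (len 11), cursors c4@4 c1@8 c2@8 c3@11, authorship ..4..12..3.
After op 6 (insert('d')): buffer="vlzrdezzmdduztd" (len 15), cursors c4@5 c1@11 c2@11 c3@15, authorship ..4.4.12.12.3.3
After op 7 (insert('a')): buffer="vlzrdaezzmddaauztda" (len 19), cursors c4@6 c1@14 c2@14 c3@19, authorship ..4.44.12.1212.3.33

Answer: vlzrdaezzmddaauztda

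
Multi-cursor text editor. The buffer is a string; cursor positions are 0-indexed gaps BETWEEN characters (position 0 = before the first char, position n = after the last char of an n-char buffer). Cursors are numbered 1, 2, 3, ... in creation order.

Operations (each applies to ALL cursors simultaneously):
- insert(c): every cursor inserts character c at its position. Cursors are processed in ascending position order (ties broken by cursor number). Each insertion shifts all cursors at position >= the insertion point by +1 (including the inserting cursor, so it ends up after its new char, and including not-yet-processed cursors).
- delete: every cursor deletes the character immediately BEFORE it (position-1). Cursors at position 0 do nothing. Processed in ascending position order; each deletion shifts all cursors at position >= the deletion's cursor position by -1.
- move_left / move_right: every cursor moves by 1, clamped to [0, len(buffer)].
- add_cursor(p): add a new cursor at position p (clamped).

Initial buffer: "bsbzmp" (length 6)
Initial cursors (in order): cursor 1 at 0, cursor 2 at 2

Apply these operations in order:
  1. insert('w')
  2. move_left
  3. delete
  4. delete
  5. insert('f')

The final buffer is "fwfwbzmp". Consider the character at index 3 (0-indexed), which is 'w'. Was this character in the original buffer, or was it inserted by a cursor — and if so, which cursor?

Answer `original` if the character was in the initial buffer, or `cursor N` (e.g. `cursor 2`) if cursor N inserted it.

Answer: cursor 2

Derivation:
After op 1 (insert('w')): buffer="wbswbzmp" (len 8), cursors c1@1 c2@4, authorship 1..2....
After op 2 (move_left): buffer="wbswbzmp" (len 8), cursors c1@0 c2@3, authorship 1..2....
After op 3 (delete): buffer="wbwbzmp" (len 7), cursors c1@0 c2@2, authorship 1.2....
After op 4 (delete): buffer="wwbzmp" (len 6), cursors c1@0 c2@1, authorship 12....
After op 5 (insert('f')): buffer="fwfwbzmp" (len 8), cursors c1@1 c2@3, authorship 1122....
Authorship (.=original, N=cursor N): 1 1 2 2 . . . .
Index 3: author = 2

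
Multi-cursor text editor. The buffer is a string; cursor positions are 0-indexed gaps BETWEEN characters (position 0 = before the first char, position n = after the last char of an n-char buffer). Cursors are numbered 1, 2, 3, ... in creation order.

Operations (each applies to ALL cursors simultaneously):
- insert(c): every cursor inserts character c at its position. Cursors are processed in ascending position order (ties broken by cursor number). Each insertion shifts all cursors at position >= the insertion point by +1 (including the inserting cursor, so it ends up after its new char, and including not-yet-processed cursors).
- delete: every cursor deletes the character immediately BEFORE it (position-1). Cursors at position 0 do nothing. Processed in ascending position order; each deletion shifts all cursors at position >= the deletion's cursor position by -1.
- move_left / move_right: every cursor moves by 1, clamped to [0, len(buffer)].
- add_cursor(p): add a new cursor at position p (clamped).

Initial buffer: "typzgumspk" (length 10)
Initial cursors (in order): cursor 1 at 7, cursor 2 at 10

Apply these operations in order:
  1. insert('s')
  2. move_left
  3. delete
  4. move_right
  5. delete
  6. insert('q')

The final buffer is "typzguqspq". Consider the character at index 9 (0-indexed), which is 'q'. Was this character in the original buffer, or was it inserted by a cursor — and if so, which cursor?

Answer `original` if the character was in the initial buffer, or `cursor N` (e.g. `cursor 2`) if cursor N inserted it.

Answer: cursor 2

Derivation:
After op 1 (insert('s')): buffer="typzgumsspks" (len 12), cursors c1@8 c2@12, authorship .......1...2
After op 2 (move_left): buffer="typzgumsspks" (len 12), cursors c1@7 c2@11, authorship .......1...2
After op 3 (delete): buffer="typzgussps" (len 10), cursors c1@6 c2@9, authorship ......1..2
After op 4 (move_right): buffer="typzgussps" (len 10), cursors c1@7 c2@10, authorship ......1..2
After op 5 (delete): buffer="typzgusp" (len 8), cursors c1@6 c2@8, authorship ........
After op 6 (insert('q')): buffer="typzguqspq" (len 10), cursors c1@7 c2@10, authorship ......1..2
Authorship (.=original, N=cursor N): . . . . . . 1 . . 2
Index 9: author = 2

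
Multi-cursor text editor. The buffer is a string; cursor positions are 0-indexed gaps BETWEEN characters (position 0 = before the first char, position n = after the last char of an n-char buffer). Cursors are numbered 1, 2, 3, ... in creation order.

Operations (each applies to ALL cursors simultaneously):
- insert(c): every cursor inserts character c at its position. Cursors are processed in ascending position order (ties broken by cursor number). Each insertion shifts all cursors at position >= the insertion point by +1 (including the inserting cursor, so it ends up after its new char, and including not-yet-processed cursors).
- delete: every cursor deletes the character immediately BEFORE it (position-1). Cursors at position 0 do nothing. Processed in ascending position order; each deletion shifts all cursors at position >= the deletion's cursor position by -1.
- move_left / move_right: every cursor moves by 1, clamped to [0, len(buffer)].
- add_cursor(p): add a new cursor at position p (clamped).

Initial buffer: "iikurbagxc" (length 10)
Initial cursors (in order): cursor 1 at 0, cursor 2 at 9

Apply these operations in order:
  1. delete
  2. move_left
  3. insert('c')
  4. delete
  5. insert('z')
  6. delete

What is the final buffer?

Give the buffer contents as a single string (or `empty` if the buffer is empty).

After op 1 (delete): buffer="iikurbagc" (len 9), cursors c1@0 c2@8, authorship .........
After op 2 (move_left): buffer="iikurbagc" (len 9), cursors c1@0 c2@7, authorship .........
After op 3 (insert('c')): buffer="ciikurbacgc" (len 11), cursors c1@1 c2@9, authorship 1.......2..
After op 4 (delete): buffer="iikurbagc" (len 9), cursors c1@0 c2@7, authorship .........
After op 5 (insert('z')): buffer="ziikurbazgc" (len 11), cursors c1@1 c2@9, authorship 1.......2..
After op 6 (delete): buffer="iikurbagc" (len 9), cursors c1@0 c2@7, authorship .........

Answer: iikurbagc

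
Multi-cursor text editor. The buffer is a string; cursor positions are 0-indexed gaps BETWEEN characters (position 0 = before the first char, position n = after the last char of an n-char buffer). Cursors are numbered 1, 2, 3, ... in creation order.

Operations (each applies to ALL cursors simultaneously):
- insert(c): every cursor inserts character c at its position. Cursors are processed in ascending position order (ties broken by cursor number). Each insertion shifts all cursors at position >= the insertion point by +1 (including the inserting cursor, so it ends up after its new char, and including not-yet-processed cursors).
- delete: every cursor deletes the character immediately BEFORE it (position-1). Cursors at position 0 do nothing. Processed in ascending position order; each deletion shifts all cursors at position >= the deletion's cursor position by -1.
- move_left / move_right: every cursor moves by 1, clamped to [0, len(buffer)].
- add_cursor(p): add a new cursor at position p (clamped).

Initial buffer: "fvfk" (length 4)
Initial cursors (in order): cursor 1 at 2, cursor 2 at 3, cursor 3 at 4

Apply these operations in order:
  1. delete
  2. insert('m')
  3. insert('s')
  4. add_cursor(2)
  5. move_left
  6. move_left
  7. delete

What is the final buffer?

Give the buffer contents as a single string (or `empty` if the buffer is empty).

Answer: fmss

Derivation:
After op 1 (delete): buffer="f" (len 1), cursors c1@1 c2@1 c3@1, authorship .
After op 2 (insert('m')): buffer="fmmm" (len 4), cursors c1@4 c2@4 c3@4, authorship .123
After op 3 (insert('s')): buffer="fmmmsss" (len 7), cursors c1@7 c2@7 c3@7, authorship .123123
After op 4 (add_cursor(2)): buffer="fmmmsss" (len 7), cursors c4@2 c1@7 c2@7 c3@7, authorship .123123
After op 5 (move_left): buffer="fmmmsss" (len 7), cursors c4@1 c1@6 c2@6 c3@6, authorship .123123
After op 6 (move_left): buffer="fmmmsss" (len 7), cursors c4@0 c1@5 c2@5 c3@5, authorship .123123
After op 7 (delete): buffer="fmss" (len 4), cursors c4@0 c1@2 c2@2 c3@2, authorship .123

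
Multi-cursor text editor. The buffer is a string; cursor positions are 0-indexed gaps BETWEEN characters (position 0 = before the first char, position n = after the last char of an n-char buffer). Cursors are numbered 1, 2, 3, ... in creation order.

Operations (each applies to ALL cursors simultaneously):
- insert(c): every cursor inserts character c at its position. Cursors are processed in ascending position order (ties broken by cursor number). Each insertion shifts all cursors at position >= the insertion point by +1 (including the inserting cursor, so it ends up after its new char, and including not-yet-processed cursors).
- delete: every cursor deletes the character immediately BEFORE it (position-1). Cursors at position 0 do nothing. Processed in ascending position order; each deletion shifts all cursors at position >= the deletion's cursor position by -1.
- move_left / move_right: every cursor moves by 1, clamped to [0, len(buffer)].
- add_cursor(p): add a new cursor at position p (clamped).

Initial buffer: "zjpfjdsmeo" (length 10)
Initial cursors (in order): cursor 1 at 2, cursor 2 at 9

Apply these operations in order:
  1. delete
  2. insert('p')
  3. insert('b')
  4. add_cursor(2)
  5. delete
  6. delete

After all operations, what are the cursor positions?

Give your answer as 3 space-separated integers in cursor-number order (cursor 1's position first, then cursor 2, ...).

Answer: 0 6 0

Derivation:
After op 1 (delete): buffer="zpfjdsmo" (len 8), cursors c1@1 c2@7, authorship ........
After op 2 (insert('p')): buffer="zppfjdsmpo" (len 10), cursors c1@2 c2@9, authorship .1......2.
After op 3 (insert('b')): buffer="zpbpfjdsmpbo" (len 12), cursors c1@3 c2@11, authorship .11......22.
After op 4 (add_cursor(2)): buffer="zpbpfjdsmpbo" (len 12), cursors c3@2 c1@3 c2@11, authorship .11......22.
After op 5 (delete): buffer="zpfjdsmpo" (len 9), cursors c1@1 c3@1 c2@8, authorship .......2.
After op 6 (delete): buffer="pfjdsmo" (len 7), cursors c1@0 c3@0 c2@6, authorship .......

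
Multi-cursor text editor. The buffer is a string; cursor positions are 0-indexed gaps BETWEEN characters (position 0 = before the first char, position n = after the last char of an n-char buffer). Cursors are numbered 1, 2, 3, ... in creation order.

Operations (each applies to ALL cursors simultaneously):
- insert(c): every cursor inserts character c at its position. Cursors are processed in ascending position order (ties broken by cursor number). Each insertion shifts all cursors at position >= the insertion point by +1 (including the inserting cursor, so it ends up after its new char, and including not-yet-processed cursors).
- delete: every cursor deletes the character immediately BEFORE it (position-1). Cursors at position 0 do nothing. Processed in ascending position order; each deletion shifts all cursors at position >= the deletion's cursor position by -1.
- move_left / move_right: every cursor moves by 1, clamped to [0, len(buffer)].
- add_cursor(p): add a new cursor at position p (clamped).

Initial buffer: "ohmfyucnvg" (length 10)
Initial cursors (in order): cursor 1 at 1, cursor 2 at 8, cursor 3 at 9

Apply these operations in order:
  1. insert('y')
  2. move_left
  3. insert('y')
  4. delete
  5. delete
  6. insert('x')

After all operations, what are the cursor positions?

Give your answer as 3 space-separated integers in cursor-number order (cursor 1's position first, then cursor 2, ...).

Answer: 1 9 11

Derivation:
After op 1 (insert('y')): buffer="oyhmfyucnyvyg" (len 13), cursors c1@2 c2@10 c3@12, authorship .1.......2.3.
After op 2 (move_left): buffer="oyhmfyucnyvyg" (len 13), cursors c1@1 c2@9 c3@11, authorship .1.......2.3.
After op 3 (insert('y')): buffer="oyyhmfyucnyyvyyg" (len 16), cursors c1@2 c2@11 c3@14, authorship .11.......22.33.
After op 4 (delete): buffer="oyhmfyucnyvyg" (len 13), cursors c1@1 c2@9 c3@11, authorship .1.......2.3.
After op 5 (delete): buffer="yhmfyucyyg" (len 10), cursors c1@0 c2@7 c3@8, authorship 1......23.
After op 6 (insert('x')): buffer="xyhmfyucxyxyg" (len 13), cursors c1@1 c2@9 c3@11, authorship 11......2233.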